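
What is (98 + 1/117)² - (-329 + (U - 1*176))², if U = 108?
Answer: -2026017512/13689 ≈ -1.4800e+5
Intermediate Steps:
(98 + 1/117)² - (-329 + (U - 1*176))² = (98 + 1/117)² - (-329 + (108 - 1*176))² = (98 + 1/117)² - (-329 + (108 - 176))² = (11467/117)² - (-329 - 68)² = 131492089/13689 - 1*(-397)² = 131492089/13689 - 1*157609 = 131492089/13689 - 157609 = -2026017512/13689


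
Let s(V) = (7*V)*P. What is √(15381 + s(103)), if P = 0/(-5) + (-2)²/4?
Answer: √16102 ≈ 126.89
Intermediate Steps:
P = 1 (P = 0*(-⅕) + 4*(¼) = 0 + 1 = 1)
s(V) = 7*V (s(V) = (7*V)*1 = 7*V)
√(15381 + s(103)) = √(15381 + 7*103) = √(15381 + 721) = √16102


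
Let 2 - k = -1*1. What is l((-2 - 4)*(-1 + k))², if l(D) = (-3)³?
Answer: 729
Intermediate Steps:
k = 3 (k = 2 - (-1) = 2 - 1*(-1) = 2 + 1 = 3)
l(D) = -27
l((-2 - 4)*(-1 + k))² = (-27)² = 729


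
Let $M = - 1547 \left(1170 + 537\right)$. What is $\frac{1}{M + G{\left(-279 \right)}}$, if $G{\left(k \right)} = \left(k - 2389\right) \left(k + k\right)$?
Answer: $- \frac{1}{1151985} \approx -8.6807 \cdot 10^{-7}$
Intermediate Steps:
$M = -2640729$ ($M = \left(-1547\right) 1707 = -2640729$)
$G{\left(k \right)} = 2 k \left(-2389 + k\right)$ ($G{\left(k \right)} = \left(-2389 + k\right) 2 k = 2 k \left(-2389 + k\right)$)
$\frac{1}{M + G{\left(-279 \right)}} = \frac{1}{-2640729 + 2 \left(-279\right) \left(-2389 - 279\right)} = \frac{1}{-2640729 + 2 \left(-279\right) \left(-2668\right)} = \frac{1}{-2640729 + 1488744} = \frac{1}{-1151985} = - \frac{1}{1151985}$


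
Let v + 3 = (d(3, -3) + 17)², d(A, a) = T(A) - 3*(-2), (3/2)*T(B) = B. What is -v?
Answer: -622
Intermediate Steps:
T(B) = 2*B/3
d(A, a) = 6 + 2*A/3 (d(A, a) = 2*A/3 - 3*(-2) = 2*A/3 - 1*(-6) = 2*A/3 + 6 = 6 + 2*A/3)
v = 622 (v = -3 + ((6 + (⅔)*3) + 17)² = -3 + ((6 + 2) + 17)² = -3 + (8 + 17)² = -3 + 25² = -3 + 625 = 622)
-v = -1*622 = -622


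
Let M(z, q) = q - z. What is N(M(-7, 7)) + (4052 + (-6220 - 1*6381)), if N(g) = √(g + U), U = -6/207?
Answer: -8549 + 2*√16629/69 ≈ -8545.3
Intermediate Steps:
U = -2/69 (U = -6*1/207 = -2/69 ≈ -0.028986)
N(g) = √(-2/69 + g) (N(g) = √(g - 2/69) = √(-2/69 + g))
N(M(-7, 7)) + (4052 + (-6220 - 1*6381)) = √(-138 + 4761*(7 - 1*(-7)))/69 + (4052 + (-6220 - 1*6381)) = √(-138 + 4761*(7 + 7))/69 + (4052 + (-6220 - 6381)) = √(-138 + 4761*14)/69 + (4052 - 12601) = √(-138 + 66654)/69 - 8549 = √66516/69 - 8549 = (2*√16629)/69 - 8549 = 2*√16629/69 - 8549 = -8549 + 2*√16629/69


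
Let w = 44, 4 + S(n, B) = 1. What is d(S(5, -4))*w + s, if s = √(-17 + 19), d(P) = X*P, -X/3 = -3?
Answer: -1188 + √2 ≈ -1186.6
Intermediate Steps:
X = 9 (X = -3*(-3) = 9)
S(n, B) = -3 (S(n, B) = -4 + 1 = -3)
d(P) = 9*P
s = √2 ≈ 1.4142
d(S(5, -4))*w + s = (9*(-3))*44 + √2 = -27*44 + √2 = -1188 + √2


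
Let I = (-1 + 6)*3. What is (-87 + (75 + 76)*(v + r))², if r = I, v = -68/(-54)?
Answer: 4088323600/729 ≈ 5.6081e+6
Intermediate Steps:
v = 34/27 (v = -68*(-1/54) = 34/27 ≈ 1.2593)
I = 15 (I = 5*3 = 15)
r = 15
(-87 + (75 + 76)*(v + r))² = (-87 + (75 + 76)*(34/27 + 15))² = (-87 + 151*(439/27))² = (-87 + 66289/27)² = (63940/27)² = 4088323600/729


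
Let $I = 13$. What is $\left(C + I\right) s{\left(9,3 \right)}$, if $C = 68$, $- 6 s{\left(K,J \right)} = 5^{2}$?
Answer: $- \frac{675}{2} \approx -337.5$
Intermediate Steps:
$s{\left(K,J \right)} = - \frac{25}{6}$ ($s{\left(K,J \right)} = - \frac{5^{2}}{6} = \left(- \frac{1}{6}\right) 25 = - \frac{25}{6}$)
$\left(C + I\right) s{\left(9,3 \right)} = \left(68 + 13\right) \left(- \frac{25}{6}\right) = 81 \left(- \frac{25}{6}\right) = - \frac{675}{2}$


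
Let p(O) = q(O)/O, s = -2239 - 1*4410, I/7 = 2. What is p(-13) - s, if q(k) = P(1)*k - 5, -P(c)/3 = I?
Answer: 85896/13 ≈ 6607.4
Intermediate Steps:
I = 14 (I = 7*2 = 14)
P(c) = -42 (P(c) = -3*14 = -42)
s = -6649 (s = -2239 - 4410 = -6649)
q(k) = -5 - 42*k (q(k) = -42*k - 5 = -5 - 42*k)
p(O) = (-5 - 42*O)/O
p(-13) - s = (-42 - 5/(-13)) - 1*(-6649) = (-42 - 5*(-1/13)) + 6649 = (-42 + 5/13) + 6649 = -541/13 + 6649 = 85896/13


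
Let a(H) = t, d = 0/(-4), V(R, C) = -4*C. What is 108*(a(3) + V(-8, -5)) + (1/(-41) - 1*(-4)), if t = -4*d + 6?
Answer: 115291/41 ≈ 2812.0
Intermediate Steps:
d = 0 (d = 0*(-¼) = 0)
t = 6 (t = -4*0 + 6 = 0 + 6 = 6)
a(H) = 6
108*(a(3) + V(-8, -5)) + (1/(-41) - 1*(-4)) = 108*(6 - 4*(-5)) + (1/(-41) - 1*(-4)) = 108*(6 + 20) + (-1/41 + 4) = 108*26 + 163/41 = 2808 + 163/41 = 115291/41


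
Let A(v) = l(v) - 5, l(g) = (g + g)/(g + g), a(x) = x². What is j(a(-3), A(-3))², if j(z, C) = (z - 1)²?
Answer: 4096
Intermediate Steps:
l(g) = 1 (l(g) = (2*g)/((2*g)) = (2*g)*(1/(2*g)) = 1)
A(v) = -4 (A(v) = 1 - 5 = -4)
j(z, C) = (-1 + z)²
j(a(-3), A(-3))² = ((-1 + (-3)²)²)² = ((-1 + 9)²)² = (8²)² = 64² = 4096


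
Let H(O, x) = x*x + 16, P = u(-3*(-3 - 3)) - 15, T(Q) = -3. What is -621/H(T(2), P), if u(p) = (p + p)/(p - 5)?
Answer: -104949/27985 ≈ -3.7502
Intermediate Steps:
u(p) = 2*p/(-5 + p) (u(p) = (2*p)/(-5 + p) = 2*p/(-5 + p))
P = -159/13 (P = 2*(-3*(-3 - 3))/(-5 - 3*(-3 - 3)) - 15 = 2*(-3*(-6))/(-5 - 3*(-6)) - 15 = 2*18/(-5 + 18) - 15 = 2*18/13 - 15 = 2*18*(1/13) - 15 = 36/13 - 15 = -159/13 ≈ -12.231)
H(O, x) = 16 + x² (H(O, x) = x² + 16 = 16 + x²)
-621/H(T(2), P) = -621/(16 + (-159/13)²) = -621/(16 + 25281/169) = -621/27985/169 = -621*169/27985 = -104949/27985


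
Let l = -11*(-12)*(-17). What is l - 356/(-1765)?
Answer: -3960304/1765 ≈ -2243.8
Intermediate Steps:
l = -2244 (l = 132*(-17) = -2244)
l - 356/(-1765) = -2244 - 356/(-1765) = -2244 - 356*(-1/1765) = -2244 + 356/1765 = -3960304/1765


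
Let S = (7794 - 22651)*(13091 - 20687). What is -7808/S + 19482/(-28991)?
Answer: -549710886958/817935926013 ≈ -0.67207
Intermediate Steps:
S = 112853772 (S = -14857*(-7596) = 112853772)
-7808/S + 19482/(-28991) = -7808/112853772 + 19482/(-28991) = -7808*1/112853772 + 19482*(-1/28991) = -1952/28213443 - 19482/28991 = -549710886958/817935926013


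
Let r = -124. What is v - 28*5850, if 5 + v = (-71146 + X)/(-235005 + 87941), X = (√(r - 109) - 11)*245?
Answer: -24089744679/147064 - 245*I*√233/147064 ≈ -1.638e+5 - 0.025429*I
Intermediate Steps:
X = -2695 + 245*I*√233 (X = (√(-124 - 109) - 11)*245 = (√(-233) - 11)*245 = (I*√233 - 11)*245 = (-11 + I*√233)*245 = -2695 + 245*I*√233 ≈ -2695.0 + 3739.8*I)
v = -661479/147064 - 245*I*√233/147064 (v = -5 + (-71146 + (-2695 + 245*I*√233))/(-235005 + 87941) = -5 + (-73841 + 245*I*√233)/(-147064) = -5 + (-73841 + 245*I*√233)*(-1/147064) = -5 + (73841/147064 - 245*I*√233/147064) = -661479/147064 - 245*I*√233/147064 ≈ -4.4979 - 0.025429*I)
v - 28*5850 = (-661479/147064 - 245*I*√233/147064) - 28*5850 = (-661479/147064 - 245*I*√233/147064) - 163800 = -24089744679/147064 - 245*I*√233/147064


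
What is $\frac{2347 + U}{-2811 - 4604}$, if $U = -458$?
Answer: $- \frac{1889}{7415} \approx -0.25475$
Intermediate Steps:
$\frac{2347 + U}{-2811 - 4604} = \frac{2347 - 458}{-2811 - 4604} = \frac{1889}{-7415} = 1889 \left(- \frac{1}{7415}\right) = - \frac{1889}{7415}$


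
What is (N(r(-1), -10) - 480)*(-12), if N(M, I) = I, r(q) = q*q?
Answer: 5880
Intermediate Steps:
r(q) = q²
(N(r(-1), -10) - 480)*(-12) = (-10 - 480)*(-12) = -490*(-12) = 5880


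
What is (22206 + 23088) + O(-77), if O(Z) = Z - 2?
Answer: 45215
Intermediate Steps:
O(Z) = -2 + Z
(22206 + 23088) + O(-77) = (22206 + 23088) + (-2 - 77) = 45294 - 79 = 45215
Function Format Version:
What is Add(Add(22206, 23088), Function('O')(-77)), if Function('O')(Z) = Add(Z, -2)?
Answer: 45215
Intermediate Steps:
Function('O')(Z) = Add(-2, Z)
Add(Add(22206, 23088), Function('O')(-77)) = Add(Add(22206, 23088), Add(-2, -77)) = Add(45294, -79) = 45215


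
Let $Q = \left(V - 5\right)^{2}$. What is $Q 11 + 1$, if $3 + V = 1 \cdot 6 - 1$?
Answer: $100$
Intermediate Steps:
$V = 2$ ($V = -3 + \left(1 \cdot 6 - 1\right) = -3 + \left(6 - 1\right) = -3 + 5 = 2$)
$Q = 9$ ($Q = \left(2 - 5\right)^{2} = \left(-3\right)^{2} = 9$)
$Q 11 + 1 = 9 \cdot 11 + 1 = 99 + 1 = 100$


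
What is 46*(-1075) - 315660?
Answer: -365110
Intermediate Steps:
46*(-1075) - 315660 = -49450 - 315660 = -365110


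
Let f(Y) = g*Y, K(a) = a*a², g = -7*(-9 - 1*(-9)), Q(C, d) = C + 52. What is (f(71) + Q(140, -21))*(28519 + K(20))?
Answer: 7011648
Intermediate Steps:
Q(C, d) = 52 + C
g = 0 (g = -7*(-9 + 9) = -7*0 = 0)
K(a) = a³
f(Y) = 0 (f(Y) = 0*Y = 0)
(f(71) + Q(140, -21))*(28519 + K(20)) = (0 + (52 + 140))*(28519 + 20³) = (0 + 192)*(28519 + 8000) = 192*36519 = 7011648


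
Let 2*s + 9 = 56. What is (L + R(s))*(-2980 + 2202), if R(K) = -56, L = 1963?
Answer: -1483646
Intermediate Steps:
s = 47/2 (s = -9/2 + (1/2)*56 = -9/2 + 28 = 47/2 ≈ 23.500)
(L + R(s))*(-2980 + 2202) = (1963 - 56)*(-2980 + 2202) = 1907*(-778) = -1483646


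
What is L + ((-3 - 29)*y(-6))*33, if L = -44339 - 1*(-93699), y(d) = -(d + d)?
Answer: 36688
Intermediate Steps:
y(d) = -2*d
L = 49360 (L = -44339 + 93699 = 49360)
L + ((-3 - 29)*y(-6))*33 = 49360 + ((-3 - 29)*(-2*(-6)))*33 = 49360 - 32*12*33 = 49360 - 384*33 = 49360 - 12672 = 36688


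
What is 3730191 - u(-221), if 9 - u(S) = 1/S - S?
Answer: 824419062/221 ≈ 3.7304e+6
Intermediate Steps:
u(S) = 9 + S - 1/S (u(S) = 9 - (1/S - S) = 9 + (S - 1/S) = 9 + S - 1/S)
3730191 - u(-221) = 3730191 - (9 - 221 - 1/(-221)) = 3730191 - (9 - 221 - 1*(-1/221)) = 3730191 - (9 - 221 + 1/221) = 3730191 - 1*(-46851/221) = 3730191 + 46851/221 = 824419062/221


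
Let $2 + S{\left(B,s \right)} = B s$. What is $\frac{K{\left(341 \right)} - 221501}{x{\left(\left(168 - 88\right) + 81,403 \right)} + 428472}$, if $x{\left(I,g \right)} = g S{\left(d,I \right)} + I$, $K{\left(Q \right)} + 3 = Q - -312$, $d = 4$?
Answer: $- \frac{220851}{687359} \approx -0.3213$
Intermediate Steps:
$S{\left(B,s \right)} = -2 + B s$
$K{\left(Q \right)} = 309 + Q$ ($K{\left(Q \right)} = -3 + \left(Q - -312\right) = -3 + \left(Q + 312\right) = -3 + \left(312 + Q\right) = 309 + Q$)
$x{\left(I,g \right)} = I + g \left(-2 + 4 I\right)$ ($x{\left(I,g \right)} = g \left(-2 + 4 I\right) + I = I + g \left(-2 + 4 I\right)$)
$\frac{K{\left(341 \right)} - 221501}{x{\left(\left(168 - 88\right) + 81,403 \right)} + 428472} = \frac{\left(309 + 341\right) - 221501}{\left(\left(\left(168 - 88\right) + 81\right) + 2 \cdot 403 \left(-1 + 2 \left(\left(168 - 88\right) + 81\right)\right)\right) + 428472} = \frac{650 - 221501}{\left(\left(80 + 81\right) + 2 \cdot 403 \left(-1 + 2 \left(80 + 81\right)\right)\right) + 428472} = - \frac{220851}{\left(161 + 2 \cdot 403 \left(-1 + 2 \cdot 161\right)\right) + 428472} = - \frac{220851}{\left(161 + 2 \cdot 403 \left(-1 + 322\right)\right) + 428472} = - \frac{220851}{\left(161 + 2 \cdot 403 \cdot 321\right) + 428472} = - \frac{220851}{\left(161 + 258726\right) + 428472} = - \frac{220851}{258887 + 428472} = - \frac{220851}{687359}$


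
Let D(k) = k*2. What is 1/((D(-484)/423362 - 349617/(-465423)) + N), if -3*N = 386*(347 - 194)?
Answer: -32840402021/646471560181591 ≈ -5.0799e-5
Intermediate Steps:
D(k) = 2*k
N = -19686 (N = -386*(347 - 194)/3 = -386*153/3 = -1/3*59058 = -19686)
1/((D(-484)/423362 - 349617/(-465423)) + N) = 1/(((2*(-484))/423362 - 349617/(-465423)) - 19686) = 1/((-968*1/423362 - 349617*(-1/465423)) - 19686) = 1/((-484/211681 + 116539/155141) - 19686) = 1/(24594003815/32840402021 - 19686) = 1/(-646471560181591/32840402021) = -32840402021/646471560181591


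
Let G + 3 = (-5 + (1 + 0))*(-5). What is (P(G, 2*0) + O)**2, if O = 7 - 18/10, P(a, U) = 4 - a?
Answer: 1521/25 ≈ 60.840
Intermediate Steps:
G = 17 (G = -3 + (-5 + (1 + 0))*(-5) = -3 + (-5 + 1)*(-5) = -3 - 4*(-5) = -3 + 20 = 17)
O = 26/5 (O = 7 - 18*1/10 = 7 - 9/5 = 26/5 ≈ 5.2000)
(P(G, 2*0) + O)**2 = ((4 - 1*17) + 26/5)**2 = ((4 - 17) + 26/5)**2 = (-13 + 26/5)**2 = (-39/5)**2 = 1521/25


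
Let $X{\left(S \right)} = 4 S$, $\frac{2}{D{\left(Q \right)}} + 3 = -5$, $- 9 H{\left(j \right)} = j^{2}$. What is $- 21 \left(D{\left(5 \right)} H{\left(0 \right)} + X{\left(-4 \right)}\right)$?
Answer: $336$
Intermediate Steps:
$H{\left(j \right)} = - \frac{j^{2}}{9}$
$D{\left(Q \right)} = - \frac{1}{4}$ ($D{\left(Q \right)} = \frac{2}{-3 - 5} = \frac{2}{-8} = 2 \left(- \frac{1}{8}\right) = - \frac{1}{4}$)
$- 21 \left(D{\left(5 \right)} H{\left(0 \right)} + X{\left(-4 \right)}\right) = - 21 \left(- \frac{\left(- \frac{1}{9}\right) 0^{2}}{4} + 4 \left(-4\right)\right) = - 21 \left(- \frac{\left(- \frac{1}{9}\right) 0}{4} - 16\right) = - 21 \left(\left(- \frac{1}{4}\right) 0 - 16\right) = - 21 \left(0 - 16\right) = \left(-21\right) \left(-16\right) = 336$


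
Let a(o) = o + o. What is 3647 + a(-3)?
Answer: 3641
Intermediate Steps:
a(o) = 2*o
3647 + a(-3) = 3647 + 2*(-3) = 3647 - 6 = 3641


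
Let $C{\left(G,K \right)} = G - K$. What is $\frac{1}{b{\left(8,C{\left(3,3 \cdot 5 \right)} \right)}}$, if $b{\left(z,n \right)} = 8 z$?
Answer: $\frac{1}{64} \approx 0.015625$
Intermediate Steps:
$\frac{1}{b{\left(8,C{\left(3,3 \cdot 5 \right)} \right)}} = \frac{1}{8 \cdot 8} = \frac{1}{64}$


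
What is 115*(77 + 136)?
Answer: 24495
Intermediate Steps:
115*(77 + 136) = 115*213 = 24495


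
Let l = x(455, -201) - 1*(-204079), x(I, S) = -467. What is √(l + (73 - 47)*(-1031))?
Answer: √176806 ≈ 420.48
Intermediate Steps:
l = 203612 (l = -467 - 1*(-204079) = -467 + 204079 = 203612)
√(l + (73 - 47)*(-1031)) = √(203612 + (73 - 47)*(-1031)) = √(203612 + 26*(-1031)) = √(203612 - 26806) = √176806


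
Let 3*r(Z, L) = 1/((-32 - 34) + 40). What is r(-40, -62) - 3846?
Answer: -299989/78 ≈ -3846.0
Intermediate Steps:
r(Z, L) = -1/78 (r(Z, L) = 1/(3*((-32 - 34) + 40)) = 1/(3*(-66 + 40)) = (⅓)/(-26) = (⅓)*(-1/26) = -1/78)
r(-40, -62) - 3846 = -1/78 - 3846 = -299989/78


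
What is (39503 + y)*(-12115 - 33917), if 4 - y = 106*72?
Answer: -1467270000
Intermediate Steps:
y = -7628 (y = 4 - 106*72 = 4 - 1*7632 = 4 - 7632 = -7628)
(39503 + y)*(-12115 - 33917) = (39503 - 7628)*(-12115 - 33917) = 31875*(-46032) = -1467270000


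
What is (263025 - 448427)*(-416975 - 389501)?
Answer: 149522263352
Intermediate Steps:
(263025 - 448427)*(-416975 - 389501) = -185402*(-806476) = 149522263352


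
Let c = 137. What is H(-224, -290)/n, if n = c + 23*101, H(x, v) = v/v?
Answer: 1/2460 ≈ 0.00040650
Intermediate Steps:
H(x, v) = 1
n = 2460 (n = 137 + 23*101 = 137 + 2323 = 2460)
H(-224, -290)/n = 1/2460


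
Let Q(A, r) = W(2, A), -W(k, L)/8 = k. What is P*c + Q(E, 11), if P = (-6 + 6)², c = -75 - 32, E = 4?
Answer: -16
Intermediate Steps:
c = -107
W(k, L) = -8*k
Q(A, r) = -16 (Q(A, r) = -8*2 = -16)
P = 0 (P = 0² = 0)
P*c + Q(E, 11) = 0*(-107) - 16 = 0 - 16 = -16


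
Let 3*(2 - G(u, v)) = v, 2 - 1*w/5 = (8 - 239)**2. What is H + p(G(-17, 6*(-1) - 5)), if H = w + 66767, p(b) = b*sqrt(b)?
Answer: -200028 + 17*sqrt(51)/9 ≈ -2.0001e+5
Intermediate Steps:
w = -266795 (w = 10 - 5*(8 - 239)**2 = 10 - 5*(-231)**2 = 10 - 5*53361 = 10 - 266805 = -266795)
G(u, v) = 2 - v/3
p(b) = b**(3/2)
H = -200028 (H = -266795 + 66767 = -200028)
H + p(G(-17, 6*(-1) - 5)) = -200028 + (2 - (6*(-1) - 5)/3)**(3/2) = -200028 + (2 - (-6 - 5)/3)**(3/2) = -200028 + (2 - 1/3*(-11))**(3/2) = -200028 + (2 + 11/3)**(3/2) = -200028 + (17/3)**(3/2) = -200028 + 17*sqrt(51)/9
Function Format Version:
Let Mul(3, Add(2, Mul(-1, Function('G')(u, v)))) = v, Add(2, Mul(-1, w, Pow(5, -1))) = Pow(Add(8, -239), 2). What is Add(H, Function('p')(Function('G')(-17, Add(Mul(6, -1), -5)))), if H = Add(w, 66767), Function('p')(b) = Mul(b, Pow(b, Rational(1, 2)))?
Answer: Add(-200028, Mul(Rational(17, 9), Pow(51, Rational(1, 2)))) ≈ -2.0001e+5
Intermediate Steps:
w = -266795 (w = Add(10, Mul(-5, Pow(Add(8, -239), 2))) = Add(10, Mul(-5, Pow(-231, 2))) = Add(10, Mul(-5, 53361)) = Add(10, -266805) = -266795)
Function('G')(u, v) = Add(2, Mul(Rational(-1, 3), v))
Function('p')(b) = Pow(b, Rational(3, 2))
H = -200028 (H = Add(-266795, 66767) = -200028)
Add(H, Function('p')(Function('G')(-17, Add(Mul(6, -1), -5)))) = Add(-200028, Pow(Add(2, Mul(Rational(-1, 3), Add(Mul(6, -1), -5))), Rational(3, 2))) = Add(-200028, Pow(Add(2, Mul(Rational(-1, 3), Add(-6, -5))), Rational(3, 2))) = Add(-200028, Pow(Add(2, Mul(Rational(-1, 3), -11)), Rational(3, 2))) = Add(-200028, Pow(Add(2, Rational(11, 3)), Rational(3, 2))) = Add(-200028, Pow(Rational(17, 3), Rational(3, 2))) = Add(-200028, Mul(Rational(17, 9), Pow(51, Rational(1, 2))))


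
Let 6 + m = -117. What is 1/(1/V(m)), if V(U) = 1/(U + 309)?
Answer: 1/186 ≈ 0.0053763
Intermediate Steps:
m = -123 (m = -6 - 117 = -123)
V(U) = 1/(309 + U)
1/(1/V(m)) = 1/(1/(1/(309 - 123))) = 1/(1/(1/186)) = 1/186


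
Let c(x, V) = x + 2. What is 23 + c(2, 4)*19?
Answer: 99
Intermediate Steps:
c(x, V) = 2 + x
23 + c(2, 4)*19 = 23 + (2 + 2)*19 = 23 + 4*19 = 23 + 76 = 99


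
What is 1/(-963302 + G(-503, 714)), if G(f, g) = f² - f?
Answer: -1/709790 ≈ -1.4089e-6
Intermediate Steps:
1/(-963302 + G(-503, 714)) = 1/(-963302 - 503*(-1 - 503)) = 1/(-963302 - 503*(-504)) = 1/(-963302 + 253512) = 1/(-709790) = -1/709790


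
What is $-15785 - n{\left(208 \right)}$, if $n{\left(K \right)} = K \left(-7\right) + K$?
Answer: $-14537$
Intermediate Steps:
$n{\left(K \right)} = - 6 K$ ($n{\left(K \right)} = - 7 K + K = - 6 K$)
$-15785 - n{\left(208 \right)} = -15785 - \left(-6\right) 208 = -15785 - -1248 = -15785 + 1248 = -14537$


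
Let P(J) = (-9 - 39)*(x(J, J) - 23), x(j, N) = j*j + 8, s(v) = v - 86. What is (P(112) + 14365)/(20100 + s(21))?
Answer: -587027/20035 ≈ -29.300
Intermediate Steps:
s(v) = -86 + v
x(j, N) = 8 + j**2 (x(j, N) = j**2 + 8 = 8 + j**2)
P(J) = 720 - 48*J**2 (P(J) = (-9 - 39)*((8 + J**2) - 23) = -48*(-15 + J**2) = 720 - 48*J**2)
(P(112) + 14365)/(20100 + s(21)) = ((720 - 48*112**2) + 14365)/(20100 + (-86 + 21)) = ((720 - 48*12544) + 14365)/(20100 - 65) = ((720 - 602112) + 14365)/20035 = (-601392 + 14365)*(1/20035) = -587027*1/20035 = -587027/20035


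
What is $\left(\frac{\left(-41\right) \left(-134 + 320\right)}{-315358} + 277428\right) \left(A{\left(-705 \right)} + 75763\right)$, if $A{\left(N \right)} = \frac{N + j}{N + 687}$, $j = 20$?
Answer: $\frac{19895309042655025}{946074} \approx 2.1029 \cdot 10^{10}$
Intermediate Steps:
$A{\left(N \right)} = \frac{20 + N}{687 + N}$ ($A{\left(N \right)} = \frac{N + 20}{N + 687} = \frac{20 + N}{687 + N}$)
$\left(\frac{\left(-41\right) \left(-134 + 320\right)}{-315358} + 277428\right) \left(A{\left(-705 \right)} + 75763\right) = \left(\frac{\left(-41\right) \left(-134 + 320\right)}{-315358} + 277428\right) \left(\frac{20 - 705}{687 - 705} + 75763\right) = \left(\left(-41\right) 186 \left(- \frac{1}{315358}\right) + 277428\right) \left(\frac{1}{-18} \left(-685\right) + 75763\right) = \left(\left(-7626\right) \left(- \frac{1}{315358}\right) + 277428\right) \left(\left(- \frac{1}{18}\right) \left(-685\right) + 75763\right) = \left(\frac{3813}{157679} + 277428\right) \left(\frac{685}{18} + 75763\right) = \frac{43744573425}{157679} \cdot \frac{1364419}{18} = \frac{19895309042655025}{946074}$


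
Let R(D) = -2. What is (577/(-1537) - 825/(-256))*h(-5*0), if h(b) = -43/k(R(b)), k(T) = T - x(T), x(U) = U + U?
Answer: -48173459/786944 ≈ -61.216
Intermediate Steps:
x(U) = 2*U
k(T) = -T (k(T) = T - 2*T = -T)
h(b) = -43/2 (h(b) = -43/((-1*(-2))) = -43/2)
(577/(-1537) - 825/(-256))*h(-5*0) = (577/(-1537) - 825/(-256))*(-43/2) = (577*(-1/1537) - 825*(-1/256))*(-43/2) = (-577/1537 + 825/256)*(-43/2) = (1120313/393472)*(-43/2) = -48173459/786944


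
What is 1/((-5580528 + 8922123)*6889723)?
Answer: 1/23022663928185 ≈ 4.3435e-14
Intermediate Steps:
1/((-5580528 + 8922123)*6889723) = (1/6889723)/3341595 = (1/3341595)*(1/6889723) = 1/23022663928185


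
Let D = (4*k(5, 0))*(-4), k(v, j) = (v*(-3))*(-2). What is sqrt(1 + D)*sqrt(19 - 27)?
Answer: -2*sqrt(958) ≈ -61.903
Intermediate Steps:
k(v, j) = 6*v (k(v, j) = -3*v*(-2) = 6*v)
D = -480 (D = (4*(6*5))*(-4) = (4*30)*(-4) = 120*(-4) = -480)
sqrt(1 + D)*sqrt(19 - 27) = sqrt(1 - 480)*sqrt(19 - 27) = sqrt(-479)*sqrt(-8) = (I*sqrt(479))*(2*I*sqrt(2)) = -2*sqrt(958)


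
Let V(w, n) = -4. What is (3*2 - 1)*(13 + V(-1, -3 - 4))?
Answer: 45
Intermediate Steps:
(3*2 - 1)*(13 + V(-1, -3 - 4)) = (3*2 - 1)*(13 - 4) = (6 - 1)*9 = 5*9 = 45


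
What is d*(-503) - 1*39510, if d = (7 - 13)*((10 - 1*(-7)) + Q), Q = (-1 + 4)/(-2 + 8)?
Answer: 13305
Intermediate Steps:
Q = ½ (Q = 3/6 = 3*(⅙) = ½ ≈ 0.50000)
d = -105 (d = (7 - 13)*((10 - 1*(-7)) + ½) = -6*((10 + 7) + ½) = -6*(17 + ½) = -6*35/2 = -105)
d*(-503) - 1*39510 = -105*(-503) - 1*39510 = 52815 - 39510 = 13305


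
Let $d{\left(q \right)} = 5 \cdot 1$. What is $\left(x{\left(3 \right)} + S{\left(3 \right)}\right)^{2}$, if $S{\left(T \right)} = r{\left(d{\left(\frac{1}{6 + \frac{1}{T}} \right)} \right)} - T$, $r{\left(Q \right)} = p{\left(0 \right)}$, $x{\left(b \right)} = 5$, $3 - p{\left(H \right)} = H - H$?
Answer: $25$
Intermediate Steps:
$p{\left(H \right)} = 3$ ($p{\left(H \right)} = 3 - \left(H - H\right) = 3 - 0 = 3 + 0 = 3$)
$d{\left(q \right)} = 5$
$r{\left(Q \right)} = 3$
$S{\left(T \right)} = 3 - T$
$\left(x{\left(3 \right)} + S{\left(3 \right)}\right)^{2} = \left(5 + \left(3 - 3\right)\right)^{2} = \left(5 + 0\right)^{2} = 5^{2} = 25$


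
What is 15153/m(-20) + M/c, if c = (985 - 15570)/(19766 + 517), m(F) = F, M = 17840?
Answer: -1491596181/58340 ≈ -25567.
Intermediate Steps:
c = -14585/20283 ≈ -0.71908
15153/m(-20) + M/c = 15153/(-20) + 17840/(-14585/20283) = 15153*(-1/20) + 17840*(-20283/14585) = -15153/20 - 72369744/2917 = -1491596181/58340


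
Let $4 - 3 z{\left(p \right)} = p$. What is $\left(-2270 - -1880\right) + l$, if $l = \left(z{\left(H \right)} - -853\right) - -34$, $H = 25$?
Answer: $490$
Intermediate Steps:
$z{\left(p \right)} = \frac{4}{3} - \frac{p}{3}$
$l = 880$ ($l = \left(\left(\frac{4}{3} - \frac{25}{3}\right) - -853\right) - -34 = \left(\left(\frac{4}{3} - \frac{25}{3}\right) + 853\right) + 34 = \left(-7 + 853\right) + 34 = 846 + 34 = 880$)
$\left(-2270 - -1880\right) + l = \left(-2270 - -1880\right) + 880 = \left(-2270 + 1880\right) + 880 = -390 + 880 = 490$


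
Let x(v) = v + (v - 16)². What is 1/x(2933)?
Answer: 1/8511822 ≈ 1.1748e-7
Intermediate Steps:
x(v) = v + (-16 + v)²
1/x(2933) = 1/(2933 + (-16 + 2933)²) = 1/(2933 + 2917²) = 1/(2933 + 8508889) = 1/8511822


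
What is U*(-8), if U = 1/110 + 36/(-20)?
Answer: 788/55 ≈ 14.327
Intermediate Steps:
U = -197/110 (U = 1*(1/110) + 36*(-1/20) = 1/110 - 9/5 = -197/110 ≈ -1.7909)
U*(-8) = -197/110*(-8) = 788/55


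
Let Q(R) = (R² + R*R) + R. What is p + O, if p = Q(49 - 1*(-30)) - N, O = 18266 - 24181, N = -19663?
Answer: 26309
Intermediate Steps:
O = -5915
Q(R) = R + 2*R² (Q(R) = (R² + R²) + R = 2*R² + R = R + 2*R²)
p = 32224 (p = (49 - 1*(-30))*(1 + 2*(49 - 1*(-30))) - 1*(-19663) = (49 + 30)*(1 + 2*(49 + 30)) + 19663 = 79*(1 + 2*79) + 19663 = 79*(1 + 158) + 19663 = 79*159 + 19663 = 12561 + 19663 = 32224)
p + O = 32224 - 5915 = 26309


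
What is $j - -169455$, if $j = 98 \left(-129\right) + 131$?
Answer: $156944$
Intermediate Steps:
$j = -12511$ ($j = -12642 + 131 = -12511$)
$j - -169455 = -12511 - -169455 = -12511 + 169455 = 156944$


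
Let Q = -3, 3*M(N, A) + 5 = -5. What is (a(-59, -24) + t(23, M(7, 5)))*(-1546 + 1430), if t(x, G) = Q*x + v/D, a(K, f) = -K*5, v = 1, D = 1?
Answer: -26332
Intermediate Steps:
M(N, A) = -10/3 (M(N, A) = -5/3 + (⅓)*(-5) = -5/3 - 5/3 = -10/3)
a(K, f) = -5*K
t(x, G) = 1 - 3*x (t(x, G) = -3*x + 1/1 = -3*x + 1*1 = -3*x + 1 = 1 - 3*x)
(a(-59, -24) + t(23, M(7, 5)))*(-1546 + 1430) = (-5*(-59) + (1 - 3*23))*(-1546 + 1430) = (295 + (1 - 69))*(-116) = (295 - 68)*(-116) = 227*(-116) = -26332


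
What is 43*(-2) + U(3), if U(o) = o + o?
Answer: -80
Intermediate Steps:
U(o) = 2*o
43*(-2) + U(3) = 43*(-2) + 2*3 = -86 + 6 = -80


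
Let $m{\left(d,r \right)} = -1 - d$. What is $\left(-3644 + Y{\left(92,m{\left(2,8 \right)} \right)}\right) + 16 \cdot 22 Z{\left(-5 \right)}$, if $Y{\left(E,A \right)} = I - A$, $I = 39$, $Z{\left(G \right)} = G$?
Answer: $-5362$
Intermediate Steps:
$Y{\left(E,A \right)} = 39 - A$
$\left(-3644 + Y{\left(92,m{\left(2,8 \right)} \right)}\right) + 16 \cdot 22 Z{\left(-5 \right)} = \left(-3644 + \left(39 - \left(-1 - 2\right)\right)\right) + 16 \cdot 22 \left(-5\right) = \left(-3644 + \left(39 - \left(-1 - 2\right)\right)\right) + 352 \left(-5\right) = \left(-3644 + \left(39 - -3\right)\right) - 1760 = \left(-3644 + \left(39 + 3\right)\right) - 1760 = \left(-3644 + 42\right) - 1760 = -3602 - 1760 = -5362$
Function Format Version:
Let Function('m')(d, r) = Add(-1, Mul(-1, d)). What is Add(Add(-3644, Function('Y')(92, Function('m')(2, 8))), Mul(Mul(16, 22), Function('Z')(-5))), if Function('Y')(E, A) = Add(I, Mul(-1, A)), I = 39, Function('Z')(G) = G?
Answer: -5362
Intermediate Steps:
Function('Y')(E, A) = Add(39, Mul(-1, A))
Add(Add(-3644, Function('Y')(92, Function('m')(2, 8))), Mul(Mul(16, 22), Function('Z')(-5))) = Add(Add(-3644, Add(39, Mul(-1, Add(-1, Mul(-1, 2))))), Mul(Mul(16, 22), -5)) = Add(Add(-3644, Add(39, Mul(-1, Add(-1, -2)))), Mul(352, -5)) = Add(Add(-3644, Add(39, Mul(-1, -3))), -1760) = Add(Add(-3644, Add(39, 3)), -1760) = Add(Add(-3644, 42), -1760) = Add(-3602, -1760) = -5362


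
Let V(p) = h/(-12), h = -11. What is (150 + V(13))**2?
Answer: 3279721/144 ≈ 22776.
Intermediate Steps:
V(p) = 11/12 (V(p) = -11/(-12) = -11*(-1/12) = 11/12)
(150 + V(13))**2 = (150 + 11/12)**2 = (1811/12)**2 = 3279721/144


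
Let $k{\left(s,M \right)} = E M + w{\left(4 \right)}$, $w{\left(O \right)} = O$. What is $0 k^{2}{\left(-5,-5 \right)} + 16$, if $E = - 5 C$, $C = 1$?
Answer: $16$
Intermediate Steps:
$E = -5$ ($E = \left(-5\right) 1 = -5$)
$k{\left(s,M \right)} = 4 - 5 M$ ($k{\left(s,M \right)} = - 5 M + 4 = 4 - 5 M$)
$0 k^{2}{\left(-5,-5 \right)} + 16 = 0 \left(4 - -25\right)^{2} + 16 = 0 \left(4 + 25\right)^{2} + 16 = 0 \cdot 29^{2} + 16 = 0 \cdot 841 + 16 = 0 + 16 = 16$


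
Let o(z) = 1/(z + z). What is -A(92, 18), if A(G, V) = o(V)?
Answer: -1/36 ≈ -0.027778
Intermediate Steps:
o(z) = 1/(2*z)
A(G, V) = 1/(2*V)
-A(92, 18) = -1/(2*18) = -1*1/36 = -1/36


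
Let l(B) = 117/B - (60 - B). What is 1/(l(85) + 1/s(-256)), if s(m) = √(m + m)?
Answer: 97571840/2573607993 + 115600*I*√2/2573607993 ≈ 0.037912 + 6.3523e-5*I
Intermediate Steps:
l(B) = -60 + B + 117/B (l(B) = 117/B + (-60 + B) = -60 + B + 117/B)
s(m) = √2*√m (s(m) = √(2*m) = √2*√m)
1/(l(85) + 1/s(-256)) = 1/((-60 + 85 + 117/85) + 1/(√2*√(-256))) = 1/((-60 + 85 + 117*(1/85)) + 1/(√2*(16*I))) = 1/((-60 + 85 + 117/85) + 1/(16*I*√2)) = 1/(2242/85 - I*√2/32)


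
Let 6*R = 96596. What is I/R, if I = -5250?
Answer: -7875/24149 ≈ -0.32610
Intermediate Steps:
R = 48298/3 (R = (1/6)*96596 = 48298/3 ≈ 16099.)
I/R = -5250/48298/3 = -5250*3/48298 = -7875/24149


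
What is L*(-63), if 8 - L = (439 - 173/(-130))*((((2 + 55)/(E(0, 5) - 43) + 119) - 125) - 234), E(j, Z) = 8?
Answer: -4357264059/650 ≈ -6.7035e+6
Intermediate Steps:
L = 484140451/4550 (L = 8 - (439 - 173/(-130))*((((2 + 55)/(8 - 43) + 119) - 125) - 234) = 8 - (439 - 173*(-1/130))*(((57/(-35) + 119) - 125) - 234) = 8 - (439 + 173/130)*(((57*(-1/35) + 119) - 125) - 234) = 8 - 57243*(((-57/35 + 119) - 125) - 234)/130 = 8 - 57243*((4108/35 - 125) - 234)/130 = 8 - 57243*(-267/35 - 234)/130 = 8 - 57243*(-8457)/(130*35) = 8 - 1*(-484104051/4550) = 8 + 484104051/4550 = 484140451/4550 ≈ 1.0640e+5)
L*(-63) = (484140451/4550)*(-63) = -4357264059/650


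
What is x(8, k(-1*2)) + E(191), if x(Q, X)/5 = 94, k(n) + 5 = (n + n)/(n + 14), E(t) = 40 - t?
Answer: 319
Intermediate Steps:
k(n) = -5 + 2*n/(14 + n) (k(n) = -5 + (n + n)/(n + 14) = -5 + (2*n)/(14 + n) = -5 + 2*n/(14 + n))
x(Q, X) = 470 (x(Q, X) = 5*94 = 470)
x(8, k(-1*2)) + E(191) = 470 + (40 - 1*191) = 470 + (40 - 191) = 470 - 151 = 319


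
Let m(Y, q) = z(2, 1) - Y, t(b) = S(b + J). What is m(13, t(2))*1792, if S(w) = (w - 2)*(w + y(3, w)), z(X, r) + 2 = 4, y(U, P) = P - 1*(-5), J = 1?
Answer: -19712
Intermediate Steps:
y(U, P) = 5 + P (y(U, P) = P + 5 = 5 + P)
z(X, r) = 2 (z(X, r) = -2 + 4 = 2)
S(w) = (-2 + w)*(5 + 2*w) (S(w) = (w - 2)*(w + (5 + w)) = (-2 + w)*(5 + 2*w))
t(b) = -9 + b + 2*(1 + b)**2 (t(b) = -10 + (b + 1) + 2*(b + 1)**2 = -10 + (1 + b) + 2*(1 + b)**2 = -9 + b + 2*(1 + b)**2)
m(Y, q) = 2 - Y
m(13, t(2))*1792 = (2 - 1*13)*1792 = (2 - 13)*1792 = -11*1792 = -19712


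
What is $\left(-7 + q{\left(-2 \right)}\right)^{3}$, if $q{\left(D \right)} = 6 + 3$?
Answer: $8$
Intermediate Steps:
$q{\left(D \right)} = 9$
$\left(-7 + q{\left(-2 \right)}\right)^{3} = \left(-7 + 9\right)^{3} = 2^{3} = 8$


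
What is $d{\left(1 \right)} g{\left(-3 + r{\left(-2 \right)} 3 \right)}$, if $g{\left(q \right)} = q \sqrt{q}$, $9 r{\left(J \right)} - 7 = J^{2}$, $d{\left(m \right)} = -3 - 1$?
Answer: $- \frac{8 \sqrt{6}}{9} \approx -2.1773$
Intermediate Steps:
$d{\left(m \right)} = -4$ ($d{\left(m \right)} = -3 - 1 = -4$)
$r{\left(J \right)} = \frac{7}{9} + \frac{J^{2}}{9}$
$g{\left(q \right)} = q^{\frac{3}{2}}$
$d{\left(1 \right)} g{\left(-3 + r{\left(-2 \right)} 3 \right)} = - 4 \left(-3 + \left(\frac{7}{9} + \frac{\left(-2\right)^{2}}{9}\right) 3\right)^{\frac{3}{2}} = - 4 \left(-3 + \left(\frac{7}{9} + \frac{1}{9} \cdot 4\right) 3\right)^{\frac{3}{2}} = - 4 \left(-3 + \left(\frac{7}{9} + \frac{4}{9}\right) 3\right)^{\frac{3}{2}} = - 4 \left(-3 + \frac{11}{9} \cdot 3\right)^{\frac{3}{2}} = - 4 \left(-3 + \frac{11}{3}\right)^{\frac{3}{2}} = - 4 \left(\frac{2}{3}\right)^{\frac{3}{2}} = - 4 \frac{2 \sqrt{6}}{9} = - \frac{8 \sqrt{6}}{9}$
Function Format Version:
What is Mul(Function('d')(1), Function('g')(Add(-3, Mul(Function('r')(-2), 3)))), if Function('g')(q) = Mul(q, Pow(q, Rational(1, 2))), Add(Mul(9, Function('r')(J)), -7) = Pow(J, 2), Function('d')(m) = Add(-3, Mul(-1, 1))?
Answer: Mul(Rational(-8, 9), Pow(6, Rational(1, 2))) ≈ -2.1773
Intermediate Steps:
Function('d')(m) = -4 (Function('d')(m) = Add(-3, -1) = -4)
Function('r')(J) = Add(Rational(7, 9), Mul(Rational(1, 9), Pow(J, 2)))
Function('g')(q) = Pow(q, Rational(3, 2))
Mul(Function('d')(1), Function('g')(Add(-3, Mul(Function('r')(-2), 3)))) = Mul(-4, Pow(Add(-3, Mul(Add(Rational(7, 9), Mul(Rational(1, 9), Pow(-2, 2))), 3)), Rational(3, 2))) = Mul(-4, Pow(Add(-3, Mul(Add(Rational(7, 9), Mul(Rational(1, 9), 4)), 3)), Rational(3, 2))) = Mul(-4, Pow(Add(-3, Mul(Add(Rational(7, 9), Rational(4, 9)), 3)), Rational(3, 2))) = Mul(-4, Pow(Add(-3, Mul(Rational(11, 9), 3)), Rational(3, 2))) = Mul(-4, Pow(Add(-3, Rational(11, 3)), Rational(3, 2))) = Mul(-4, Pow(Rational(2, 3), Rational(3, 2))) = Mul(-4, Mul(Rational(2, 9), Pow(6, Rational(1, 2)))) = Mul(Rational(-8, 9), Pow(6, Rational(1, 2)))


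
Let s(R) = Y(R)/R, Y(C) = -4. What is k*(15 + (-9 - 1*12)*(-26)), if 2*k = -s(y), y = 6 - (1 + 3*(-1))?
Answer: 561/4 ≈ 140.25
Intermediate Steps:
y = 8 (y = 6 - (1 - 3) = 6 - 1*(-2) = 6 + 2 = 8)
s(R) = -4/R
k = ¼ (k = (-(-4)/8)/2 = (-1*(-½))/2 = (½)*(½) = ¼ ≈ 0.25000)
k*(15 + (-9 - 1*12)*(-26)) = (15 + (-9 - 1*12)*(-26))/4 = (15 + (-9 - 12)*(-26))/4 = (15 - 21*(-26))/4 = (15 + 546)/4 = (¼)*561 = 561/4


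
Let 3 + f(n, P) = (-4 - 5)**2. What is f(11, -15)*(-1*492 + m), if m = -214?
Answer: -55068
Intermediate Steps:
f(n, P) = 78 (f(n, P) = -3 + (-4 - 5)**2 = -3 + (-9)**2 = -3 + 81 = 78)
f(11, -15)*(-1*492 + m) = 78*(-1*492 - 214) = 78*(-492 - 214) = 78*(-706) = -55068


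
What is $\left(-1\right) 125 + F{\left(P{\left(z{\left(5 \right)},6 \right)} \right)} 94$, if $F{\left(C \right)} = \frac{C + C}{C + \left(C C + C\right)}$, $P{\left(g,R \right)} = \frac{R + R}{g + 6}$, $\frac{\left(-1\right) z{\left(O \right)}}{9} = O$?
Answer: $- \frac{153}{11} \approx -13.909$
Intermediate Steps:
$z{\left(O \right)} = - 9 O$
$P{\left(g,R \right)} = \frac{2 R}{6 + g}$
$F{\left(C \right)} = \frac{2 C}{C^{2} + 2 C}$ ($F{\left(C \right)} = \frac{2 C}{C + \left(C^{2} + C\right)} = \frac{2 C}{C + \left(C + C^{2}\right)} = \frac{2 C}{C^{2} + 2 C}$)
$\left(-1\right) 125 + F{\left(P{\left(z{\left(5 \right)},6 \right)} \right)} 94 = \left(-1\right) 125 + \frac{2}{2 + 2 \cdot 6 \frac{1}{6 - 45}} \cdot 94 = -125 + \frac{2}{2 + 2 \cdot 6 \frac{1}{6 - 45}} \cdot 94 = -125 + \frac{2}{2 + 2 \cdot 6 \frac{1}{-39}} \cdot 94 = -125 + \frac{2}{2 + 2 \cdot 6 \left(- \frac{1}{39}\right)} 94 = -125 + \frac{2}{2 - \frac{4}{13}} \cdot 94 = -125 + \frac{2}{\frac{22}{13}} \cdot 94 = -125 + 2 \cdot \frac{13}{22} \cdot 94 = -125 + \frac{13}{11} \cdot 94 = -125 + \frac{1222}{11} = - \frac{153}{11}$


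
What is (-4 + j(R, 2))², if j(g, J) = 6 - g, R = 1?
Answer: 1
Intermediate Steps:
(-4 + j(R, 2))² = (-4 + (6 - 1*1))² = (-4 + (6 - 1))² = (-4 + 5)² = 1² = 1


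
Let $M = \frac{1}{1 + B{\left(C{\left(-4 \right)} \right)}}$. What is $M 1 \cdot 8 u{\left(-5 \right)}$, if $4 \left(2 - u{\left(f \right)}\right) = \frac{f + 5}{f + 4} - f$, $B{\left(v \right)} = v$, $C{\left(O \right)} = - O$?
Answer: $\frac{6}{5} \approx 1.2$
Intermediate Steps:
$u{\left(f \right)} = 2 + \frac{f}{4} - \frac{5 + f}{4 \left(4 + f\right)}$ ($u{\left(f \right)} = 2 - \frac{\frac{f + 5}{f + 4} - f}{4} = 2 - \frac{\frac{5 + f}{4 + f} - f}{4} = 2 - \frac{- f + \frac{5 + f}{4 + f}}{4} = 2 + \left(\frac{f}{4} - \frac{5 + f}{4 \left(4 + f\right)}\right) = 2 + \frac{f}{4} - \frac{5 + f}{4 \left(4 + f\right)}$)
$M = \frac{1}{5}$ ($M = \frac{1}{1 - -4} = \frac{1}{1 + 4} = \frac{1}{5} \approx 0.2$)
$M 1 \cdot 8 u{\left(-5 \right)} = \frac{1}{5} \cdot 1 \cdot 8 \frac{27 + \left(-5\right)^{2} + 11 \left(-5\right)}{4 \left(4 - 5\right)} = \frac{1}{5} \cdot 8 \frac{27 + 25 - 55}{4 \left(-1\right)} = \frac{8 \cdot \frac{1}{4} \left(-1\right) \left(-3\right)}{5} = \frac{8}{5} \cdot \frac{3}{4} = \frac{6}{5}$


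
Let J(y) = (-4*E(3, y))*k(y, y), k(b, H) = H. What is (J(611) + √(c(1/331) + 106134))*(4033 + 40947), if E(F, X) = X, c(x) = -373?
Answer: -67167914320 + 44980*√105761 ≈ -6.7153e+10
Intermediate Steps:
J(y) = -4*y² (J(y) = (-4*y)*y = -4*y²)
(J(611) + √(c(1/331) + 106134))*(4033 + 40947) = (-4*611² + √(-373 + 106134))*(4033 + 40947) = (-4*373321 + √105761)*44980 = (-1493284 + √105761)*44980 = -67167914320 + 44980*√105761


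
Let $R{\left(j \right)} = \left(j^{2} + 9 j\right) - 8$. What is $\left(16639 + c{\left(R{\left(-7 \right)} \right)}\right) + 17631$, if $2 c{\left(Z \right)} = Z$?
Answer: $34259$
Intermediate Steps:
$R{\left(j \right)} = -8 + j^{2} + 9 j$
$c{\left(Z \right)} = \frac{Z}{2}$
$\left(16639 + c{\left(R{\left(-7 \right)} \right)}\right) + 17631 = \left(16639 + \frac{-8 + \left(-7\right)^{2} + 9 \left(-7\right)}{2}\right) + 17631 = \left(16639 + \frac{-8 + 49 - 63}{2}\right) + 17631 = \left(16639 + \frac{1}{2} \left(-22\right)\right) + 17631 = \left(16639 - 11\right) + 17631 = 16628 + 17631 = 34259$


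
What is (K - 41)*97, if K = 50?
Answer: 873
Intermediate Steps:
(K - 41)*97 = (50 - 41)*97 = 9*97 = 873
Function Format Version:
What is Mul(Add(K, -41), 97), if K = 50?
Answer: 873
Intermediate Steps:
Mul(Add(K, -41), 97) = Mul(Add(50, -41), 97) = Mul(9, 97) = 873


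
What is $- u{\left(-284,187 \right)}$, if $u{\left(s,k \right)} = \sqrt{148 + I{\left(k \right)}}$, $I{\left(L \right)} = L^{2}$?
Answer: $- \sqrt{35117} \approx -187.4$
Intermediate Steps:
$u{\left(s,k \right)} = \sqrt{148 + k^{2}}$
$- u{\left(-284,187 \right)} = - \sqrt{148 + 187^{2}} = - \sqrt{148 + 34969} = - \sqrt{35117}$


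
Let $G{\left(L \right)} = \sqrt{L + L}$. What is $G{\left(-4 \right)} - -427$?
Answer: $427 + 2 i \sqrt{2} \approx 427.0 + 2.8284 i$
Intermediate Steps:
$G{\left(L \right)} = \sqrt{2} \sqrt{L}$ ($G{\left(L \right)} = \sqrt{2 L} = \sqrt{2} \sqrt{L}$)
$G{\left(-4 \right)} - -427 = \sqrt{2} \sqrt{-4} - -427 = \sqrt{2} \cdot 2 i + 427 = 2 i \sqrt{2} + 427 = 427 + 2 i \sqrt{2}$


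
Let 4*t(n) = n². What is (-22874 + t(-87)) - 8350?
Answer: -117327/4 ≈ -29332.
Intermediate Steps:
t(n) = n²/4
(-22874 + t(-87)) - 8350 = (-22874 + (¼)*(-87)²) - 8350 = (-22874 + (¼)*7569) - 8350 = (-22874 + 7569/4) - 8350 = -83927/4 - 8350 = -117327/4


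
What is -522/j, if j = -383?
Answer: 522/383 ≈ 1.3629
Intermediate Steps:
-522/j = -522/(-383) = -522*(-1/383) = 522/383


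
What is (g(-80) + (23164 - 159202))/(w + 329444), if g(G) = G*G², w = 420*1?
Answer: -324019/164932 ≈ -1.9646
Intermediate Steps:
w = 420
g(G) = G³
(g(-80) + (23164 - 159202))/(w + 329444) = ((-80)³ + (23164 - 159202))/(420 + 329444) = (-512000 - 136038)/329864 = -648038*1/329864 = -324019/164932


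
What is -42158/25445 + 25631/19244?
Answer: -159107757/489663580 ≈ -0.32493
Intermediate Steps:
-42158/25445 + 25631/19244 = -159107757/489663580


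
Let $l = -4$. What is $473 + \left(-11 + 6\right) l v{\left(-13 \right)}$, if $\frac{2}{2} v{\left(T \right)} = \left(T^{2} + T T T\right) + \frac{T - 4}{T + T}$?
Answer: $- \frac{520961}{13} \approx -40074.0$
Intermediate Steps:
$v{\left(T \right)} = T^{2} + T^{3} + \frac{-4 + T}{2 T}$ ($v{\left(T \right)} = \left(T^{2} + T T T\right) + \frac{T - 4}{T + T} = \left(T^{2} + T^{2} T\right) + \frac{-4 + T}{2 T} = \left(T^{2} + T^{3}\right) + \left(-4 + T\right) \frac{1}{2 T} = \left(T^{2} + T^{3}\right) + \frac{-4 + T}{2 T} = T^{2} + T^{3} + \frac{-4 + T}{2 T}$)
$473 + \left(-11 + 6\right) l v{\left(-13 \right)} = 473 + \left(-11 + 6\right) \left(-4\right) \frac{-2 + \left(-13\right)^{3} + \left(-13\right)^{4} + \frac{1}{2} \left(-13\right)}{-13} = 473 + \left(-5\right) \left(-4\right) \left(- \frac{-2 - 2197 + 28561 - \frac{13}{2}}{13}\right) = 473 + 20 \left(\left(- \frac{1}{13}\right) \frac{52711}{2}\right) = 473 + 20 \left(- \frac{52711}{26}\right) = 473 - \frac{527110}{13} = - \frac{520961}{13}$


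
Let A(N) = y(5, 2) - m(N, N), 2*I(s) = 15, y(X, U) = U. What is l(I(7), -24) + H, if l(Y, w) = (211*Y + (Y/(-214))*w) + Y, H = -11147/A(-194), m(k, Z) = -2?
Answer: -511849/428 ≈ -1195.9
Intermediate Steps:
I(s) = 15/2 (I(s) = (½)*15 = 15/2)
A(N) = 4 (A(N) = 2 - 1*(-2) = 2 + 2 = 4)
H = -11147/4 ≈ -2786.8
l(Y, w) = 212*Y - Y*w/214 (l(Y, w) = (211*Y + (Y*(-1/214))*w) + Y = (211*Y + (-Y/214)*w) + Y = (211*Y - Y*w/214) + Y = 212*Y - Y*w/214)
l(I(7), -24) + H = (1/214)*(15/2)*(45368 - 1*(-24)) - 11147/4 = (1/214)*(15/2)*(45368 + 24) - 11147/4 = (1/214)*(15/2)*45392 - 11147/4 = 170220/107 - 11147/4 = -511849/428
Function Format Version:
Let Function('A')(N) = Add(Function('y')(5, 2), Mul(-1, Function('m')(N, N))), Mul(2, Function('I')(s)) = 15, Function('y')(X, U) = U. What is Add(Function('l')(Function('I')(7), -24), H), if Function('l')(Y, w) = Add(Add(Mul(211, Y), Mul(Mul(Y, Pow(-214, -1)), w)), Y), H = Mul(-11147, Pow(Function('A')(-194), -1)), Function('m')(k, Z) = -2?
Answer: Rational(-511849, 428) ≈ -1195.9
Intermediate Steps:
Function('I')(s) = Rational(15, 2) (Function('I')(s) = Mul(Rational(1, 2), 15) = Rational(15, 2))
Function('A')(N) = 4 (Function('A')(N) = Add(2, Mul(-1, -2)) = Add(2, 2) = 4)
H = Rational(-11147, 4) (H = Mul(-11147, Pow(4, -1)) = Mul(-11147, Rational(1, 4)) = Rational(-11147, 4) ≈ -2786.8)
Function('l')(Y, w) = Add(Mul(212, Y), Mul(Rational(-1, 214), Y, w)) (Function('l')(Y, w) = Add(Add(Mul(211, Y), Mul(Mul(Y, Rational(-1, 214)), w)), Y) = Add(Add(Mul(211, Y), Mul(Mul(Rational(-1, 214), Y), w)), Y) = Add(Add(Mul(211, Y), Mul(Rational(-1, 214), Y, w)), Y) = Add(Mul(212, Y), Mul(Rational(-1, 214), Y, w)))
Add(Function('l')(Function('I')(7), -24), H) = Add(Mul(Rational(1, 214), Rational(15, 2), Add(45368, Mul(-1, -24))), Rational(-11147, 4)) = Add(Mul(Rational(1, 214), Rational(15, 2), Add(45368, 24)), Rational(-11147, 4)) = Add(Mul(Rational(1, 214), Rational(15, 2), 45392), Rational(-11147, 4)) = Add(Rational(170220, 107), Rational(-11147, 4)) = Rational(-511849, 428)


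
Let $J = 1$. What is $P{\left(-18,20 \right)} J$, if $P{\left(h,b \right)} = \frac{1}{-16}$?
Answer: $- \frac{1}{16} \approx -0.0625$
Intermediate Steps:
$P{\left(h,b \right)} = - \frac{1}{16}$
$P{\left(-18,20 \right)} J = \left(- \frac{1}{16}\right) 1 = - \frac{1}{16}$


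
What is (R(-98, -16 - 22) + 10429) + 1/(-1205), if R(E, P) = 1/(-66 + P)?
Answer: 1306960971/125320 ≈ 10429.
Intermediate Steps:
(R(-98, -16 - 22) + 10429) + 1/(-1205) = (1/(-66 + (-16 - 22)) + 10429) + 1/(-1205) = (1/(-66 - 38) + 10429) - 1/1205 = (1/(-104) + 10429) - 1/1205 = (-1/104 + 10429) - 1/1205 = 1084615/104 - 1/1205 = 1306960971/125320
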